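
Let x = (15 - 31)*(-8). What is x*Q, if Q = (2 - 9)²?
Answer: 6272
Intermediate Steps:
Q = 49 (Q = (-7)² = 49)
x = 128 (x = -16*(-8) = 128)
x*Q = 128*49 = 6272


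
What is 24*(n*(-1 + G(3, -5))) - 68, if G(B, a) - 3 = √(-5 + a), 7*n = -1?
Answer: -524/7 - 24*I*√10/7 ≈ -74.857 - 10.842*I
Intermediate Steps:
n = -⅐ (n = (⅐)*(-1) = -⅐ ≈ -0.14286)
G(B, a) = 3 + √(-5 + a)
24*(n*(-1 + G(3, -5))) - 68 = 24*(-(-1 + (3 + √(-5 - 5)))/7) - 68 = 24*(-(-1 + (3 + √(-10)))/7) - 68 = 24*(-(-1 + (3 + I*√10))/7) - 68 = 24*(-(2 + I*√10)/7) - 68 = 24*(-2/7 - I*√10/7) - 68 = (-48/7 - 24*I*√10/7) - 68 = -524/7 - 24*I*√10/7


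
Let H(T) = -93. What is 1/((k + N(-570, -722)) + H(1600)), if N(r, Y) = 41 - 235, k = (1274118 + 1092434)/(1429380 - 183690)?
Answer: -622845/177573239 ≈ -0.0035075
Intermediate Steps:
k = 1183276/622845 (k = 2366552/1245690 = 2366552*(1/1245690) = 1183276/622845 ≈ 1.8998)
N(r, Y) = -194
1/((k + N(-570, -722)) + H(1600)) = 1/((1183276/622845 - 194) - 93) = 1/(-119648654/622845 - 93) = 1/(-177573239/622845) = -622845/177573239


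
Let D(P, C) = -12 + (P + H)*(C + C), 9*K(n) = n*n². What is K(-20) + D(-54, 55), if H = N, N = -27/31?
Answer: -1935338/279 ≈ -6936.7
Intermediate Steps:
N = -27/31 (N = -27*1/31 = -27/31 ≈ -0.87097)
H = -27/31 ≈ -0.87097
K(n) = n³/9 (K(n) = (n*n²)/9 = n³/9)
D(P, C) = -12 + 2*C*(-27/31 + P) (D(P, C) = -12 + (P - 27/31)*(C + C) = -12 + (-27/31 + P)*(2*C) = -12 + 2*C*(-27/31 + P))
K(-20) + D(-54, 55) = (⅑)*(-20)³ + (-12 - 54/31*55 + 2*55*(-54)) = (⅑)*(-8000) + (-12 - 2970/31 - 5940) = -8000/9 - 187482/31 = -1935338/279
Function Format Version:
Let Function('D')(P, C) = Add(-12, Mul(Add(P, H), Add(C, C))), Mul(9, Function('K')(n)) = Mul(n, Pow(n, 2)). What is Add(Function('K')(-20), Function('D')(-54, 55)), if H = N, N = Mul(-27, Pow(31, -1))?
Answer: Rational(-1935338, 279) ≈ -6936.7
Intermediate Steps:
N = Rational(-27, 31) (N = Mul(-27, Rational(1, 31)) = Rational(-27, 31) ≈ -0.87097)
H = Rational(-27, 31) ≈ -0.87097
Function('K')(n) = Mul(Rational(1, 9), Pow(n, 3)) (Function('K')(n) = Mul(Rational(1, 9), Mul(n, Pow(n, 2))) = Mul(Rational(1, 9), Pow(n, 3)))
Function('D')(P, C) = Add(-12, Mul(2, C, Add(Rational(-27, 31), P))) (Function('D')(P, C) = Add(-12, Mul(Add(P, Rational(-27, 31)), Add(C, C))) = Add(-12, Mul(Add(Rational(-27, 31), P), Mul(2, C))) = Add(-12, Mul(2, C, Add(Rational(-27, 31), P))))
Add(Function('K')(-20), Function('D')(-54, 55)) = Add(Mul(Rational(1, 9), Pow(-20, 3)), Add(-12, Mul(Rational(-54, 31), 55), Mul(2, 55, -54))) = Add(Mul(Rational(1, 9), -8000), Add(-12, Rational(-2970, 31), -5940)) = Add(Rational(-8000, 9), Rational(-187482, 31)) = Rational(-1935338, 279)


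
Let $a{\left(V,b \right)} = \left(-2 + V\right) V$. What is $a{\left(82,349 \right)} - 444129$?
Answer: $-437569$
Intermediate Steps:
$a{\left(V,b \right)} = V \left(-2 + V\right)$
$a{\left(82,349 \right)} - 444129 = 82 \left(-2 + 82\right) - 444129 = 82 \cdot 80 - 444129 = 6560 - 444129 = -437569$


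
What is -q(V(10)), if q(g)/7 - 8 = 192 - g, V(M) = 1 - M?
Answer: -1463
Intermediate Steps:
q(g) = 1400 - 7*g (q(g) = 56 + 7*(192 - g) = 56 + (1344 - 7*g) = 1400 - 7*g)
-q(V(10)) = -(1400 - 7*(1 - 1*10)) = -(1400 - 7*(1 - 10)) = -(1400 - 7*(-9)) = -(1400 + 63) = -1*1463 = -1463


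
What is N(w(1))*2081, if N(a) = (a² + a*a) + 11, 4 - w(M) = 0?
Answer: 89483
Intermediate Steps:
w(M) = 4 (w(M) = 4 - 1*0 = 4 + 0 = 4)
N(a) = 11 + 2*a² (N(a) = (a² + a²) + 11 = 2*a² + 11 = 11 + 2*a²)
N(w(1))*2081 = (11 + 2*4²)*2081 = (11 + 2*16)*2081 = (11 + 32)*2081 = 43*2081 = 89483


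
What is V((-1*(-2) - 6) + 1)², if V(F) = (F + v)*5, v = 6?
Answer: 225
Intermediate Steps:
V(F) = 30 + 5*F (V(F) = (F + 6)*5 = (6 + F)*5 = 30 + 5*F)
V((-1*(-2) - 6) + 1)² = (30 + 5*((-1*(-2) - 6) + 1))² = (30 + 5*((2 - 6) + 1))² = (30 + 5*(-4 + 1))² = (30 + 5*(-3))² = (30 - 15)² = 15² = 225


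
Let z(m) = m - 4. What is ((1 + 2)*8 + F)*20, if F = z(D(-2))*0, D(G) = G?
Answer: 480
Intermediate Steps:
z(m) = -4 + m
F = 0 (F = (-4 - 2)*0 = -6*0 = 0)
((1 + 2)*8 + F)*20 = ((1 + 2)*8 + 0)*20 = (3*8 + 0)*20 = (24 + 0)*20 = 24*20 = 480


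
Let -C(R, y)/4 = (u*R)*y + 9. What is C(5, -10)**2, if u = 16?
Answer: 10010896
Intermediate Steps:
C(R, y) = -36 - 64*R*y (C(R, y) = -4*((16*R)*y + 9) = -4*(16*R*y + 9) = -4*(9 + 16*R*y) = -36 - 64*R*y)
C(5, -10)**2 = (-36 - 64*5*(-10))**2 = (-36 + 3200)**2 = 3164**2 = 10010896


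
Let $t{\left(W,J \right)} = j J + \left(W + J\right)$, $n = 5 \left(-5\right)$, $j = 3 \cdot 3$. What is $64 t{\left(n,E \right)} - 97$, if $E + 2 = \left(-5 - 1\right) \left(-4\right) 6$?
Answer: $89183$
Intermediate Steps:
$j = 9$
$n = -25$
$E = 142$ ($E = -2 + \left(-5 - 1\right) \left(-4\right) 6 = -2 + \left(-6\right) \left(-4\right) 6 = -2 + 24 \cdot 6 = -2 + 144 = 142$)
$t{\left(W,J \right)} = W + 10 J$ ($t{\left(W,J \right)} = 9 J + \left(W + J\right) = 9 J + \left(J + W\right) = W + 10 J$)
$64 t{\left(n,E \right)} - 97 = 64 \left(-25 + 10 \cdot 142\right) - 97 = 64 \left(-25 + 1420\right) - 97 = 64 \cdot 1395 - 97 = 89280 - 97 = 89183$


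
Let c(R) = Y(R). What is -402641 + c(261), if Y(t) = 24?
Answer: -402617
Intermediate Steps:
c(R) = 24
-402641 + c(261) = -402641 + 24 = -402617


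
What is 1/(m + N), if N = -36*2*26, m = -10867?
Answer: -1/12739 ≈ -7.8499e-5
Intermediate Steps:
N = -1872 (N = -72*26 = -1872)
1/(m + N) = 1/(-10867 - 1872) = 1/(-12739) = -1/12739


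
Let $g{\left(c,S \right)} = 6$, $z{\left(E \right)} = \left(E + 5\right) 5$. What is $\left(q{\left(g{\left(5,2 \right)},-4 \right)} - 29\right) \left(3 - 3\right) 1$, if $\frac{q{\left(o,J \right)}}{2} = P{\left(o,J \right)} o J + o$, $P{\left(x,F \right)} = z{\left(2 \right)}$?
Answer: $0$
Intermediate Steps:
$z{\left(E \right)} = 25 + 5 E$ ($z{\left(E \right)} = \left(5 + E\right) 5 = 25 + 5 E$)
$P{\left(x,F \right)} = 35$ ($P{\left(x,F \right)} = 25 + 5 \cdot 2 = 25 + 10 = 35$)
$q{\left(o,J \right)} = 2 o + 70 J o$ ($q{\left(o,J \right)} = 2 \left(35 o J + o\right) = 2 \left(35 J o + o\right) = 2 \left(o + 35 J o\right) = 2 o + 70 J o$)
$\left(q{\left(g{\left(5,2 \right)},-4 \right)} - 29\right) \left(3 - 3\right) 1 = \left(2 \cdot 6 \left(1 + 35 \left(-4\right)\right) - 29\right) \left(3 - 3\right) 1 = \left(2 \cdot 6 \left(1 - 140\right) - 29\right) 0 \cdot 1 = \left(2 \cdot 6 \left(-139\right) - 29\right) 0 = \left(-1668 - 29\right) 0 = \left(-1697\right) 0 = 0$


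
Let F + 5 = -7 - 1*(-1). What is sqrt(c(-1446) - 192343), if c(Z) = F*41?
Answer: I*sqrt(192794) ≈ 439.08*I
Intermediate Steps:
F = -11 (F = -5 + (-7 - 1*(-1)) = -5 + (-7 + 1) = -5 - 6 = -11)
c(Z) = -451 (c(Z) = -11*41 = -451)
sqrt(c(-1446) - 192343) = sqrt(-451 - 192343) = sqrt(-192794) = I*sqrt(192794)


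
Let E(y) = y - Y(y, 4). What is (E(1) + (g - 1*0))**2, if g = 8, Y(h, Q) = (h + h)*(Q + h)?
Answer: 1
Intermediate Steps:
Y(h, Q) = 2*h*(Q + h) (Y(h, Q) = (2*h)*(Q + h) = 2*h*(Q + h))
E(y) = y - 2*y*(4 + y)
(E(1) + (g - 1*0))**2 = (1*(-7 - 2*1) + (8 - 1*0))**2 = (1*(-7 - 2) + (8 + 0))**2 = (1*(-9) + 8)**2 = (-9 + 8)**2 = (-1)**2 = 1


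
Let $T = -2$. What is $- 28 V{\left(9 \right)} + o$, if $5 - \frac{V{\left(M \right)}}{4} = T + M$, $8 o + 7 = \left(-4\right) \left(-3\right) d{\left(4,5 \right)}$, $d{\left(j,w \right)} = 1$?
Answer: $\frac{1797}{8} \approx 224.63$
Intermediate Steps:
$o = \frac{5}{8}$ ($o = - \frac{7}{8} + \frac{\left(-4\right) \left(-3\right) 1}{8} = - \frac{7}{8} + \frac{12 \cdot 1}{8} = - \frac{7}{8} + \frac{1}{8} \cdot 12 = - \frac{7}{8} + \frac{3}{2} = \frac{5}{8} \approx 0.625$)
$V{\left(M \right)} = 28 - 4 M$ ($V{\left(M \right)} = 20 - 4 \left(-2 + M\right) = 20 - \left(-8 + 4 M\right) = 28 - 4 M$)
$- 28 V{\left(9 \right)} + o = - 28 \left(28 - 36\right) + \frac{5}{8} = \left(-28\right) \left(-8\right) + \frac{5}{8} = 224 + \frac{5}{8} = \frac{1797}{8}$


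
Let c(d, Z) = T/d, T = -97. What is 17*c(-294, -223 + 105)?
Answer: 1649/294 ≈ 5.6088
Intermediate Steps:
c(d, Z) = -97/d
17*c(-294, -223 + 105) = 17*(-97/(-294)) = 17*(-97*(-1/294)) = 17*(97/294) = 1649/294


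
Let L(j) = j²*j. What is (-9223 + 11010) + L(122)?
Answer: 1817635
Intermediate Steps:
L(j) = j³
(-9223 + 11010) + L(122) = (-9223 + 11010) + 122³ = 1787 + 1815848 = 1817635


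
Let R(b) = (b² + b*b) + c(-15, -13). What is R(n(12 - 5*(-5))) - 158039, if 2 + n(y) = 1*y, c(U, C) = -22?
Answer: -155611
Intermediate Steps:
n(y) = -2 + y (n(y) = -2 + 1*y = -2 + y)
R(b) = -22 + 2*b² (R(b) = (b² + b*b) - 22 = (b² + b²) - 22 = 2*b² - 22 = -22 + 2*b²)
R(n(12 - 5*(-5))) - 158039 = (-22 + 2*(-2 + (12 - 5*(-5)))²) - 158039 = (-22 + 2*(-2 + (12 + 25))²) - 158039 = (-22 + 2*(-2 + 37)²) - 158039 = (-22 + 2*35²) - 158039 = (-22 + 2*1225) - 158039 = (-22 + 2450) - 158039 = 2428 - 158039 = -155611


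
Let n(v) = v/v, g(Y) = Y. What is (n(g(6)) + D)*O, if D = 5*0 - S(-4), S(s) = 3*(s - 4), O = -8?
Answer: -200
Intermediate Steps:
n(v) = 1
S(s) = -12 + 3*s (S(s) = 3*(-4 + s) = -12 + 3*s)
D = 24 (D = 5*0 - (-12 + 3*(-4)) = 0 - (-12 - 12) = 0 - 1*(-24) = 0 + 24 = 24)
(n(g(6)) + D)*O = (1 + 24)*(-8) = 25*(-8) = -200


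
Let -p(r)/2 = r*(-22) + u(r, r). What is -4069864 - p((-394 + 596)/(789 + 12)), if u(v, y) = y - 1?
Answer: -1086657050/267 ≈ -4.0699e+6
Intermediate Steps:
u(v, y) = -1 + y
p(r) = 2 + 42*r (p(r) = -2*(r*(-22) + (-1 + r)) = -2*(-22*r + (-1 + r)) = -2*(-1 - 21*r) = 2 + 42*r)
-4069864 - p((-394 + 596)/(789 + 12)) = -4069864 - (2 + 42*((-394 + 596)/(789 + 12))) = -4069864 - (2 + 42*(202/801)) = -4069864 - (2 + 2828/267) = -4069864 - 1*3362/267 = -4069864 - 3362/267 = -1086657050/267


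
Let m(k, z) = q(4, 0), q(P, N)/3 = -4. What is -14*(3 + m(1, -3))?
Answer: 126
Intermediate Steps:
q(P, N) = -12 (q(P, N) = 3*(-4) = -12)
m(k, z) = -12
-14*(3 + m(1, -3)) = -14*(3 - 12) = -14*(-9) = 126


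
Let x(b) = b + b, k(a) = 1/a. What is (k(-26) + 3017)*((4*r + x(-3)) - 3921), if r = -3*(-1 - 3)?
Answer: -304272639/26 ≈ -1.1703e+7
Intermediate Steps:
x(b) = 2*b
r = 12 (r = -3*(-4) = 12)
(k(-26) + 3017)*((4*r + x(-3)) - 3921) = (1/(-26) + 3017)*((4*12 + 2*(-3)) - 3921) = (-1/26 + 3017)*((48 - 6) - 3921) = 78441*(42 - 3921)/26 = (78441/26)*(-3879) = -304272639/26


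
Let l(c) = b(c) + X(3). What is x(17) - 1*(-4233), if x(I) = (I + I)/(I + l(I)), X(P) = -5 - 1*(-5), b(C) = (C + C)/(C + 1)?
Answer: 21174/5 ≈ 4234.8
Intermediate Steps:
b(C) = 2*C/(1 + C) (b(C) = (2*C)/(1 + C) = 2*C/(1 + C))
X(P) = 0 (X(P) = -5 + 5 = 0)
l(c) = 2*c/(1 + c) (l(c) = 2*c/(1 + c) + 0 = 2*c/(1 + c))
x(I) = 2*I/(I + 2*I/(1 + I)) (x(I) = (I + I)/(I + 2*I/(1 + I)) = (2*I)/(I + 2*I/(1 + I)) = 2*I/(I + 2*I/(1 + I)))
x(17) - 1*(-4233) = 2*(1 + 17)/(3 + 17) - 1*(-4233) = 2*18/20 + 4233 = 2*(1/20)*18 + 4233 = 9/5 + 4233 = 21174/5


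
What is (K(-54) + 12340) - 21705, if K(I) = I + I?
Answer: -9473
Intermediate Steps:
K(I) = 2*I
(K(-54) + 12340) - 21705 = (2*(-54) + 12340) - 21705 = (-108 + 12340) - 21705 = 12232 - 21705 = -9473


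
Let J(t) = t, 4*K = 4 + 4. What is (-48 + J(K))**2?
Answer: 2116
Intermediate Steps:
K = 2 (K = (4 + 4)/4 = (1/4)*8 = 2)
(-48 + J(K))**2 = (-48 + 2)**2 = (-46)**2 = 2116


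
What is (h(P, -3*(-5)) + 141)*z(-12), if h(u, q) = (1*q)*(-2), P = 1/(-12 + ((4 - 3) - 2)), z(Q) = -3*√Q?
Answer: -666*I*√3 ≈ -1153.5*I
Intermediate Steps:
P = -1/13 (P = 1/(-12 + (1 - 2)) = 1/(-12 - 1) = 1/(-13) = -1/13 ≈ -0.076923)
h(u, q) = -2*q (h(u, q) = q*(-2) = -2*q)
(h(P, -3*(-5)) + 141)*z(-12) = (-(-6)*(-5) + 141)*(-6*I*√3) = (-2*15 + 141)*(-6*I*√3) = (-30 + 141)*(-6*I*√3) = 111*(-6*I*√3) = -666*I*√3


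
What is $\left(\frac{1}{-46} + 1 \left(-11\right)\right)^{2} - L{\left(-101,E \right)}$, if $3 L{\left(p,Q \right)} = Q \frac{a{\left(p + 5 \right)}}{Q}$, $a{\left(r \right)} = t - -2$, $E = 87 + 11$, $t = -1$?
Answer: $\frac{769031}{6348} \approx 121.15$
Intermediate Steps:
$E = 98$
$a{\left(r \right)} = 1$ ($a{\left(r \right)} = -1 - -2 = -1 + 2 = 1$)
$L{\left(p,Q \right)} = \frac{1}{3}$ ($L{\left(p,Q \right)} = \frac{Q 1 \frac{1}{Q}}{3} = \frac{Q \frac{1}{Q}}{3} = \frac{1}{3} \cdot 1 = \frac{1}{3}$)
$\left(\frac{1}{-46} + 1 \left(-11\right)\right)^{2} - L{\left(-101,E \right)} = \left(\frac{1}{-46} + 1 \left(-11\right)\right)^{2} - \frac{1}{3} = \left(- \frac{1}{46} - 11\right)^{2} - \frac{1}{3} = \left(- \frac{507}{46}\right)^{2} - \frac{1}{3} = \frac{257049}{2116} - \frac{1}{3} = \frac{769031}{6348}$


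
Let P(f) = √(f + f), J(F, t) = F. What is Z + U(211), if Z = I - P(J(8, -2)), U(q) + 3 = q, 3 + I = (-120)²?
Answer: 14601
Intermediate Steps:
I = 14397 (I = -3 + (-120)² = -3 + 14400 = 14397)
U(q) = -3 + q
P(f) = √2*√f (P(f) = √(2*f) = √2*√f)
Z = 14393 (Z = 14397 - √2*√8 = 14397 - √2*2*√2 = 14397 - 1*4 = 14397 - 4 = 14393)
Z + U(211) = 14393 + (-3 + 211) = 14393 + 208 = 14601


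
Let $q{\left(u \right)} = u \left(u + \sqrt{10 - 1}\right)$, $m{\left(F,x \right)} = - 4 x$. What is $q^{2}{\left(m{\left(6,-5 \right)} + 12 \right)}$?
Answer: $1254400$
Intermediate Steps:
$q{\left(u \right)} = u \left(3 + u\right)$ ($q{\left(u \right)} = u \left(u + \sqrt{9}\right) = u \left(u + 3\right) = u \left(3 + u\right)$)
$q^{2}{\left(m{\left(6,-5 \right)} + 12 \right)} = \left(\left(\left(-4\right) \left(-5\right) + 12\right) \left(3 + \left(\left(-4\right) \left(-5\right) + 12\right)\right)\right)^{2} = \left(\left(20 + 12\right) \left(3 + \left(20 + 12\right)\right)\right)^{2} = \left(32 \left(3 + 32\right)\right)^{2} = \left(32 \cdot 35\right)^{2} = 1120^{2} = 1254400$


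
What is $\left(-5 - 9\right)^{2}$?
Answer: $196$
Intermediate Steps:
$\left(-5 - 9\right)^{2} = \left(-14\right)^{2} = 196$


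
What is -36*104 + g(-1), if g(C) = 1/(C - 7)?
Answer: -29953/8 ≈ -3744.1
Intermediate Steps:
g(C) = 1/(-7 + C)
-36*104 + g(-1) = -36*104 + 1/(-7 - 1) = -3744 + 1/(-8) = -3744 - 1/8 = -29953/8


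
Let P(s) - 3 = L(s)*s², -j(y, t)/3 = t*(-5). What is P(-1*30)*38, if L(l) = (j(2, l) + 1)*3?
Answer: -46067286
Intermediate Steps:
j(y, t) = 15*t (j(y, t) = -3*t*(-5) = -(-15)*t = 15*t)
L(l) = 3 + 45*l (L(l) = (15*l + 1)*3 = (1 + 15*l)*3 = 3 + 45*l)
P(s) = 3 + s²*(3 + 45*s) (P(s) = 3 + (3 + 45*s)*s² = 3 + s²*(3 + 45*s))
P(-1*30)*38 = (3 + 3*(-1*30)²*(1 + 15*(-1*30)))*38 = (3 + 3*(-30)²*(1 + 15*(-30)))*38 = (3 + 3*900*(1 - 450))*38 = (3 + 3*900*(-449))*38 = (3 - 1212300)*38 = -1212297*38 = -46067286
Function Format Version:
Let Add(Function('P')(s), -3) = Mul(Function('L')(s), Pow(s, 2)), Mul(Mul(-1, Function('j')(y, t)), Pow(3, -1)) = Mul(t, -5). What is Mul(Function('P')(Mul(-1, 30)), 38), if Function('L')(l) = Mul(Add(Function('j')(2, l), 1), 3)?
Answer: -46067286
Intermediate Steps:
Function('j')(y, t) = Mul(15, t) (Function('j')(y, t) = Mul(-3, Mul(t, -5)) = Mul(-3, Mul(-5, t)) = Mul(15, t))
Function('L')(l) = Add(3, Mul(45, l)) (Function('L')(l) = Mul(Add(Mul(15, l), 1), 3) = Mul(Add(1, Mul(15, l)), 3) = Add(3, Mul(45, l)))
Function('P')(s) = Add(3, Mul(Pow(s, 2), Add(3, Mul(45, s)))) (Function('P')(s) = Add(3, Mul(Add(3, Mul(45, s)), Pow(s, 2))) = Add(3, Mul(Pow(s, 2), Add(3, Mul(45, s)))))
Mul(Function('P')(Mul(-1, 30)), 38) = Mul(Add(3, Mul(3, Pow(Mul(-1, 30), 2), Add(1, Mul(15, Mul(-1, 30))))), 38) = Mul(Add(3, Mul(3, Pow(-30, 2), Add(1, Mul(15, -30)))), 38) = Mul(Add(3, Mul(3, 900, Add(1, -450))), 38) = Mul(Add(3, Mul(3, 900, -449)), 38) = Mul(Add(3, -1212300), 38) = Mul(-1212297, 38) = -46067286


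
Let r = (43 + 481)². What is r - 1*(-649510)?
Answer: 924086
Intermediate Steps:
r = 274576 (r = 524² = 274576)
r - 1*(-649510) = 274576 - 1*(-649510) = 274576 + 649510 = 924086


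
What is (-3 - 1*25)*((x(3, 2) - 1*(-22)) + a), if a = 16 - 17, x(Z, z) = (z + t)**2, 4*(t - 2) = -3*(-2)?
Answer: -1435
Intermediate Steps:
t = 7/2 (t = 2 + (-3*(-2))/4 = 2 + (1/4)*6 = 2 + 3/2 = 7/2 ≈ 3.5000)
x(Z, z) = (7/2 + z)**2 (x(Z, z) = (z + 7/2)**2 = (7/2 + z)**2)
a = -1
(-3 - 1*25)*((x(3, 2) - 1*(-22)) + a) = (-3 - 1*25)*(((7 + 2*2)**2/4 - 1*(-22)) - 1) = (-3 - 25)*(((7 + 4)**2/4 + 22) - 1) = -28*(((1/4)*11**2 + 22) - 1) = -28*(((1/4)*121 + 22) - 1) = -28*((121/4 + 22) - 1) = -28*(209/4 - 1) = -28*205/4 = -1435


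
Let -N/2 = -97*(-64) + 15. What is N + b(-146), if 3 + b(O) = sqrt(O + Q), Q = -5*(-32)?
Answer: -12449 + sqrt(14) ≈ -12445.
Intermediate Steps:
N = -12446 (N = -2*(-97*(-64) + 15) = -2*(6208 + 15) = -2*6223 = -12446)
Q = 160
b(O) = -3 + sqrt(160 + O) (b(O) = -3 + sqrt(O + 160) = -3 + sqrt(160 + O))
N + b(-146) = -12446 + (-3 + sqrt(160 - 146)) = -12446 + (-3 + sqrt(14)) = -12449 + sqrt(14)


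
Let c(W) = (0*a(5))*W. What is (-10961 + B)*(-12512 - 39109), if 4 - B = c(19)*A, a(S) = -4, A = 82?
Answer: 565611297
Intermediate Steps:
c(W) = 0 (c(W) = (0*(-4))*W = 0*W = 0)
B = 4 (B = 4 - 0*82 = 4 - 1*0 = 4 + 0 = 4)
(-10961 + B)*(-12512 - 39109) = (-10961 + 4)*(-12512 - 39109) = -10957*(-51621) = 565611297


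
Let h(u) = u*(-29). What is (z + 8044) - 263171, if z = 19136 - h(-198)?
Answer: -241733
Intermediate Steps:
h(u) = -29*u
z = 13394 (z = 19136 - (-29)*(-198) = 19136 - 1*5742 = 19136 - 5742 = 13394)
(z + 8044) - 263171 = (13394 + 8044) - 263171 = 21438 - 263171 = -241733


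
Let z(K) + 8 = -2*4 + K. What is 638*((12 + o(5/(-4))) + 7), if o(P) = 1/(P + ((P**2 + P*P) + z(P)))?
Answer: 1485902/123 ≈ 12081.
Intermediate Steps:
z(K) = -16 + K (z(K) = -8 + (-2*4 + K) = -8 + (-8 + K) = -16 + K)
o(P) = 1/(-16 + 2*P + 2*P**2) (o(P) = 1/(P + ((P**2 + P*P) + (-16 + P))) = 1/(P + ((P**2 + P**2) + (-16 + P))) = 1/(P + (2*P**2 + (-16 + P))) = 1/(P + (-16 + P + 2*P**2)) = 1/(-16 + 2*P + 2*P**2))
638*((12 + o(5/(-4))) + 7) = 638*((12 + 1/(2*(-8 + 5/(-4) + (5/(-4))**2))) + 7) = 638*((12 + 1/(2*(-8 + 5*(-1/4) + (5*(-1/4))**2))) + 7) = 638*((12 + 1/(2*(-8 - 5/4 + (-5/4)**2))) + 7) = 638*((12 + 1/(2*(-8 - 5/4 + 25/16))) + 7) = 638*((12 + 1/(2*(-123/16))) + 7) = 638*((12 + (1/2)*(-16/123)) + 7) = 638*((12 - 8/123) + 7) = 638*(1468/123 + 7) = 638*(2329/123) = 1485902/123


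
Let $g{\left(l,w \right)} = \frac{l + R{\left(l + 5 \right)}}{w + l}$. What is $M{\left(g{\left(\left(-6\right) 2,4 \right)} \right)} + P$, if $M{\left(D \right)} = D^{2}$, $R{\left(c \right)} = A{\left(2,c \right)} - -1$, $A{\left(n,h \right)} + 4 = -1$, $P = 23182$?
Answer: $23186$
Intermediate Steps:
$A{\left(n,h \right)} = -5$ ($A{\left(n,h \right)} = -4 - 1 = -5$)
$R{\left(c \right)} = -4$ ($R{\left(c \right)} = -5 - -1 = -5 + 1 = -4$)
$g{\left(l,w \right)} = \frac{-4 + l}{l + w}$ ($g{\left(l,w \right)} = \frac{l - 4}{w + l} = \frac{-4 + l}{l + w}$)
$M{\left(g{\left(\left(-6\right) 2,4 \right)} \right)} + P = \left(\frac{-4 - 12}{\left(-6\right) 2 + 4}\right)^{2} + 23182 = \left(\frac{-4 - 12}{-12 + 4}\right)^{2} + 23182 = \left(\frac{1}{-8} \left(-16\right)\right)^{2} + 23182 = \left(\left(- \frac{1}{8}\right) \left(-16\right)\right)^{2} + 23182 = 2^{2} + 23182 = 4 + 23182 = 23186$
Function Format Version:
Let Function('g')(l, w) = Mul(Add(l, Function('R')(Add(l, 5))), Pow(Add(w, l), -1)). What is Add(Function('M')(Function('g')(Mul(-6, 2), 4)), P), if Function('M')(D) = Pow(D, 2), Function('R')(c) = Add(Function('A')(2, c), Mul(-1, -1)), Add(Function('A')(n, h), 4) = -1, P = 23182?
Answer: 23186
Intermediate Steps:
Function('A')(n, h) = -5 (Function('A')(n, h) = Add(-4, -1) = -5)
Function('R')(c) = -4 (Function('R')(c) = Add(-5, Mul(-1, -1)) = Add(-5, 1) = -4)
Function('g')(l, w) = Mul(Pow(Add(l, w), -1), Add(-4, l)) (Function('g')(l, w) = Mul(Add(l, -4), Pow(Add(w, l), -1)) = Mul(Add(-4, l), Pow(Add(l, w), -1)) = Mul(Pow(Add(l, w), -1), Add(-4, l)))
Add(Function('M')(Function('g')(Mul(-6, 2), 4)), P) = Add(Pow(Mul(Pow(Add(Mul(-6, 2), 4), -1), Add(-4, Mul(-6, 2))), 2), 23182) = Add(Pow(Mul(Pow(Add(-12, 4), -1), Add(-4, -12)), 2), 23182) = Add(Pow(Mul(Pow(-8, -1), -16), 2), 23182) = Add(Pow(Mul(Rational(-1, 8), -16), 2), 23182) = Add(Pow(2, 2), 23182) = Add(4, 23182) = 23186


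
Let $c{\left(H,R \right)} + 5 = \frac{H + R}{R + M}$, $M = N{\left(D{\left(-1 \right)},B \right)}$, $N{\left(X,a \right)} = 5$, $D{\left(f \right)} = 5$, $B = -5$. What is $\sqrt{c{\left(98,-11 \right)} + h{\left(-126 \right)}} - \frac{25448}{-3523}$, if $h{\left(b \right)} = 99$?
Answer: $\frac{25448}{3523} + \frac{\sqrt{318}}{2} \approx 16.14$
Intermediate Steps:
$M = 5$
$c{\left(H,R \right)} = -5 + \frac{H + R}{5 + R}$ ($c{\left(H,R \right)} = -5 + \frac{H + R}{R + 5} = -5 + \frac{H + R}{5 + R}$)
$\sqrt{c{\left(98,-11 \right)} + h{\left(-126 \right)}} - \frac{25448}{-3523} = \sqrt{\frac{-25 + 98 - -44}{5 - 11} + 99} - \frac{25448}{-3523} = \sqrt{\frac{-25 + 98 + 44}{-6} + 99} - 25448 \left(- \frac{1}{3523}\right) = \sqrt{\left(- \frac{1}{6}\right) 117 + 99} - - \frac{25448}{3523} = \sqrt{- \frac{39}{2} + 99} + \frac{25448}{3523} = \sqrt{\frac{159}{2}} + \frac{25448}{3523} = \frac{\sqrt{318}}{2} + \frac{25448}{3523} = \frac{25448}{3523} + \frac{\sqrt{318}}{2}$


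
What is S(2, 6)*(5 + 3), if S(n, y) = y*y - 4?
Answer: 256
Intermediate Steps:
S(n, y) = -4 + y² (S(n, y) = y² - 4 = -4 + y²)
S(2, 6)*(5 + 3) = (-4 + 6²)*(5 + 3) = (-4 + 36)*8 = 32*8 = 256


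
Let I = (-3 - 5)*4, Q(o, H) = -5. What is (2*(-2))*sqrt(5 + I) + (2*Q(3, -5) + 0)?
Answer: -10 - 12*I*sqrt(3) ≈ -10.0 - 20.785*I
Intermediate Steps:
I = -32 (I = -8*4 = -32)
(2*(-2))*sqrt(5 + I) + (2*Q(3, -5) + 0) = (2*(-2))*sqrt(5 - 32) + (2*(-5) + 0) = -12*I*sqrt(3) + (-10 + 0) = -12*I*sqrt(3) - 10 = -10 - 12*I*sqrt(3)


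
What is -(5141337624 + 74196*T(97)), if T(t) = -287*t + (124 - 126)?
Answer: -3075646788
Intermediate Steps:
T(t) = -2 - 287*t (T(t) = -287*t - 2 = -2 - 287*t)
-(5141337624 + 74196*T(97)) = -(5141189232 - 2065542444) = -74196/(1/((-2 - 27839) + 69294)) = -74196/(1/(-27841 + 69294)) = -74196/(1/41453) = -74196/1/41453 = -74196*41453 = -3075646788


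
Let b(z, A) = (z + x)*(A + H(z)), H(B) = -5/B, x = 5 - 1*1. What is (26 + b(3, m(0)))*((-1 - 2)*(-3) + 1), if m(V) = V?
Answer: 430/3 ≈ 143.33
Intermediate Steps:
x = 4 (x = 5 - 1 = 4)
b(z, A) = (4 + z)*(A - 5/z) (b(z, A) = (z + 4)*(A - 5/z) = (4 + z)*(A - 5/z))
(26 + b(3, m(0)))*((-1 - 2)*(-3) + 1) = (26 + (-5 - 20/3 + 4*0 + 0*3))*((-1 - 2)*(-3) + 1) = (26 + (-5 - 20*1/3 + 0 + 0))*(-3*(-3) + 1) = (26 + (-5 - 20/3 + 0 + 0))*(9 + 1) = (26 - 35/3)*10 = (43/3)*10 = 430/3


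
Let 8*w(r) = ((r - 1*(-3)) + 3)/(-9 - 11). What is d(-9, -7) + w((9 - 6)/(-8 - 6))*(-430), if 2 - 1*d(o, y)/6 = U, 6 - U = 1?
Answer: -549/224 ≈ -2.4509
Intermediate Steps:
U = 5 (U = 6 - 1*1 = 6 - 1 = 5)
d(o, y) = -18 (d(o, y) = 12 - 6*5 = 12 - 30 = -18)
w(r) = -3/80 - r/160 (w(r) = (((r - 1*(-3)) + 3)/(-9 - 11))/8 = (((r + 3) + 3)/(-20))/8 = (((3 + r) + 3)*(-1/20))/8 = ((6 + r)*(-1/20))/8 = (-3/10 - r/20)/8 = -3/80 - r/160)
d(-9, -7) + w((9 - 6)/(-8 - 6))*(-430) = -18 + (-3/80 - (9 - 6)/(160*(-8 - 6)))*(-430) = -18 + (-3/80 - 3/(160*(-14)))*(-430) = -18 + (-3/80 - 3*(-1)/(160*14))*(-430) = -18 + (-3/80 - 1/160*(-3/14))*(-430) = -18 + (-3/80 + 3/2240)*(-430) = -18 - 81/2240*(-430) = -18 + 3483/224 = -549/224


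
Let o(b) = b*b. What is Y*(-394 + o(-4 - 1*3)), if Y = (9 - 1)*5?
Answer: -13800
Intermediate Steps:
o(b) = b²
Y = 40 (Y = 8*5 = 40)
Y*(-394 + o(-4 - 1*3)) = 40*(-394 + (-4 - 1*3)²) = 40*(-394 + (-4 - 3)²) = 40*(-394 + (-7)²) = 40*(-394 + 49) = 40*(-345) = -13800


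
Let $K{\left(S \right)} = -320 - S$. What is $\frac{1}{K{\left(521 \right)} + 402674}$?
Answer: $\frac{1}{401833} \approx 2.4886 \cdot 10^{-6}$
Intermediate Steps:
$\frac{1}{K{\left(521 \right)} + 402674} = \frac{1}{\left(-320 - 521\right) + 402674} = \frac{1}{-841 + 402674} = \frac{1}{401833}$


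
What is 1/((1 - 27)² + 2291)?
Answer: 1/2967 ≈ 0.00033704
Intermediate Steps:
1/((1 - 27)² + 2291) = 1/((-26)² + 2291) = 1/(676 + 2291) = 1/2967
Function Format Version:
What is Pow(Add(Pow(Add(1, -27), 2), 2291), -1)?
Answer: Rational(1, 2967) ≈ 0.00033704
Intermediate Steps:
Pow(Add(Pow(Add(1, -27), 2), 2291), -1) = Pow(Add(Pow(-26, 2), 2291), -1) = Pow(Add(676, 2291), -1) = Pow(2967, -1) = Rational(1, 2967)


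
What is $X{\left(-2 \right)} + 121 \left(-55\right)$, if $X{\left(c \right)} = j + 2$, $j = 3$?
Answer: $-6650$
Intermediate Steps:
$X{\left(c \right)} = 5$ ($X{\left(c \right)} = 3 + 2 = 5$)
$X{\left(-2 \right)} + 121 \left(-55\right) = 5 + 121 \left(-55\right) = 5 - 6655 = -6650$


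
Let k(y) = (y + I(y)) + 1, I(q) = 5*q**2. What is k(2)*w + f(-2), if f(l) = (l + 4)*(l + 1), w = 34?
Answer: 780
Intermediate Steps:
f(l) = (1 + l)*(4 + l) (f(l) = (4 + l)*(1 + l) = (1 + l)*(4 + l))
k(y) = 1 + y + 5*y**2 (k(y) = (y + 5*y**2) + 1 = 1 + y + 5*y**2)
k(2)*w + f(-2) = (1 + 2 + 5*2**2)*34 + (4 + (-2)**2 + 5*(-2)) = (1 + 2 + 5*4)*34 + (4 + 4 - 10) = (1 + 2 + 20)*34 - 2 = 23*34 - 2 = 782 - 2 = 780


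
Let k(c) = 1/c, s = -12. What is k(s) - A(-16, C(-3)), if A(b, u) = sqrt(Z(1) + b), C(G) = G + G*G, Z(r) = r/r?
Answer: -1/12 - I*sqrt(15) ≈ -0.083333 - 3.873*I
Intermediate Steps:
Z(r) = 1
C(G) = G + G**2
A(b, u) = sqrt(1 + b)
k(s) - A(-16, C(-3)) = 1/(-12) - sqrt(1 - 16) = -1/12 - sqrt(-15) = -1/12 - I*sqrt(15)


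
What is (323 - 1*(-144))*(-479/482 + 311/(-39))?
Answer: -78728261/18798 ≈ -4188.1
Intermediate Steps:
(323 - 1*(-144))*(-479/482 + 311/(-39)) = (323 + 144)*(-479*1/482 + 311*(-1/39)) = 467*(-479/482 - 311/39) = 467*(-168583/18798) = -78728261/18798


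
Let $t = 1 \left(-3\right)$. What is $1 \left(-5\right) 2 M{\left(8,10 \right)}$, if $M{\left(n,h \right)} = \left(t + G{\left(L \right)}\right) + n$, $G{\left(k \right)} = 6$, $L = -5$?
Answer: $-110$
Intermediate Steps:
$t = -3$
$M{\left(n,h \right)} = 3 + n$ ($M{\left(n,h \right)} = \left(-3 + 6\right) + n = 3 + n$)
$1 \left(-5\right) 2 M{\left(8,10 \right)} = 1 \left(-5\right) 2 \left(3 + 8\right) = \left(-5\right) 2 \cdot 11 = \left(-10\right) 11 = -110$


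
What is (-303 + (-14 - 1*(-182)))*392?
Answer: -52920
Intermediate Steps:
(-303 + (-14 - 1*(-182)))*392 = (-303 + (-14 + 182))*392 = (-303 + 168)*392 = -135*392 = -52920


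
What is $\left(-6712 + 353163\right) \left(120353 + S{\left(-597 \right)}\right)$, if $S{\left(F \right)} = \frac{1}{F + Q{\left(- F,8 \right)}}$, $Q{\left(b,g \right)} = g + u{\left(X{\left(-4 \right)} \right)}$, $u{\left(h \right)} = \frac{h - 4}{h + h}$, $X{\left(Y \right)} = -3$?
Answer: $\frac{147063261396275}{3527} \approx 4.1696 \cdot 10^{10}$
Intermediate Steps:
$u{\left(h \right)} = \frac{-4 + h}{2 h}$
$Q{\left(b,g \right)} = \frac{7}{6} + g$ ($Q{\left(b,g \right)} = g + \frac{-4 - 3}{2 \left(-3\right)} = g + \frac{1}{2} \left(- \frac{1}{3}\right) \left(-7\right) = g + \frac{7}{6} = \frac{7}{6} + g$)
$S{\left(F \right)} = \frac{1}{\frac{55}{6} + F}$ ($S{\left(F \right)} = \frac{1}{F + \left(\frac{7}{6} + 8\right)} = \frac{1}{F + \frac{55}{6}} = \frac{1}{\frac{55}{6} + F}$)
$\left(-6712 + 353163\right) \left(120353 + S{\left(-597 \right)}\right) = \left(-6712 + 353163\right) \left(120353 + \frac{6}{55 + 6 \left(-597\right)}\right) = 346451 \left(120353 + \frac{6}{55 - 3582}\right) = 346451 \left(120353 + \frac{6}{-3527}\right) = 346451 \left(120353 + 6 \left(- \frac{1}{3527}\right)\right) = 346451 \left(120353 - \frac{6}{3527}\right) = 346451 \cdot \frac{424485025}{3527} = \frac{147063261396275}{3527}$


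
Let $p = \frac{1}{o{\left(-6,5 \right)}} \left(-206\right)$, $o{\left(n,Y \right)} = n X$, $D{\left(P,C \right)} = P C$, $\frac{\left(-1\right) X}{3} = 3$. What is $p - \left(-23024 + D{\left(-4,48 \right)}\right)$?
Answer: $\frac{626729}{27} \approx 23212.0$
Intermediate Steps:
$X = -9$ ($X = \left(-3\right) 3 = -9$)
$D{\left(P,C \right)} = C P$
$o{\left(n,Y \right)} = - 9 n$ ($o{\left(n,Y \right)} = n \left(-9\right) = - 9 n$)
$p = - \frac{103}{27}$ ($p = \frac{1}{\left(-9\right) \left(-6\right)} \left(-206\right) = \frac{1}{54} \left(-206\right) = - \frac{103}{27} \approx -3.8148$)
$p - \left(-23024 + D{\left(-4,48 \right)}\right) = - \frac{103}{27} + \left(23024 - 48 \left(-4\right)\right) = - \frac{103}{27} + \left(23024 - -192\right) = - \frac{103}{27} + \left(23024 + 192\right) = - \frac{103}{27} + 23216 = \frac{626729}{27}$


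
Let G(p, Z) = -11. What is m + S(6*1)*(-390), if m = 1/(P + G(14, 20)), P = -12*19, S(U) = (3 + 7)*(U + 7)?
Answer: -12117301/239 ≈ -50700.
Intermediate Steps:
S(U) = 70 + 10*U (S(U) = 10*(7 + U) = 70 + 10*U)
P = -228
m = -1/239 (m = 1/(-228 - 11) = 1/(-239) = -1/239 ≈ -0.0041841)
m + S(6*1)*(-390) = -1/239 + (70 + 10*(6*1))*(-390) = -1/239 + (70 + 10*6)*(-390) = -1/239 + (70 + 60)*(-390) = -1/239 + 130*(-390) = -1/239 - 50700 = -12117301/239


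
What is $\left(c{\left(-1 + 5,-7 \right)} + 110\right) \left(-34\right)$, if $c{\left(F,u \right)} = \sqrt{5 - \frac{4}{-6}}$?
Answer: $-3740 - \frac{34 \sqrt{51}}{3} \approx -3820.9$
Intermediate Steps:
$c{\left(F,u \right)} = \frac{\sqrt{51}}{3}$ ($c{\left(F,u \right)} = \sqrt{5 - - \frac{2}{3}} = \sqrt{5 + \frac{2}{3}} = \sqrt{\frac{17}{3}} = \frac{\sqrt{51}}{3}$)
$\left(c{\left(-1 + 5,-7 \right)} + 110\right) \left(-34\right) = \left(\frac{\sqrt{51}}{3} + 110\right) \left(-34\right) = \left(110 + \frac{\sqrt{51}}{3}\right) \left(-34\right) = -3740 - \frac{34 \sqrt{51}}{3}$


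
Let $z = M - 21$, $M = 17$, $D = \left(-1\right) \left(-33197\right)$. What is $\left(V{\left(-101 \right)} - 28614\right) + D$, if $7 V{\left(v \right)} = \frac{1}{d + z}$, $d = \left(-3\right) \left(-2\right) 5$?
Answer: $\frac{834107}{182} \approx 4583.0$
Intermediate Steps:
$D = 33197$
$d = 30$ ($d = 6 \cdot 5 = 30$)
$z = -4$ ($z = 17 - 21 = -4$)
$V{\left(v \right)} = \frac{1}{182}$ ($V{\left(v \right)} = \frac{1}{7 \left(30 - 4\right)} = \frac{1}{7 \cdot 26} = \frac{1}{7} \cdot \frac{1}{26} = \frac{1}{182}$)
$\left(V{\left(-101 \right)} - 28614\right) + D = \left(\frac{1}{182} - 28614\right) + 33197 = - \frac{5207747}{182} + 33197 = \frac{834107}{182}$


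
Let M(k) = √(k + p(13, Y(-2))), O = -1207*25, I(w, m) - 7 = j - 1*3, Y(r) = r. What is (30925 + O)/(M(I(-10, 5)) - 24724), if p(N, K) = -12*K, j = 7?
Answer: -2649000/87325163 - 750*√35/611276141 ≈ -0.030342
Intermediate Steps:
I(w, m) = 11 (I(w, m) = 7 + (7 - 1*3) = 7 + (7 - 3) = 7 + 4 = 11)
O = -30175
M(k) = √(24 + k) (M(k) = √(k - 12*(-2)) = √(k + 24) = √(24 + k))
(30925 + O)/(M(I(-10, 5)) - 24724) = (30925 - 30175)/(√(24 + 11) - 24724) = 750/(√35 - 24724) = 750/(-24724 + √35)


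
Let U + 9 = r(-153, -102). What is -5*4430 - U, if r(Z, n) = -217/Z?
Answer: -3387790/153 ≈ -22142.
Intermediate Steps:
U = -1160/153 (U = -9 - 217/(-153) = -9 - 217*(-1/153) = -9 + 217/153 = -1160/153 ≈ -7.5817)
-5*4430 - U = -5*4430 - 1*(-1160/153) = -22150 + 1160/153 = -3387790/153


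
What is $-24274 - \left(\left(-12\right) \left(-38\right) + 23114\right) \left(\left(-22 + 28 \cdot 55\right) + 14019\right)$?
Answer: $-366231364$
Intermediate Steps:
$-24274 - \left(\left(-12\right) \left(-38\right) + 23114\right) \left(\left(-22 + 28 \cdot 55\right) + 14019\right) = -24274 - \left(456 + 23114\right) \left(\left(-22 + 1540\right) + 14019\right) = -24274 - 23570 \left(1518 + 14019\right) = -24274 - 23570 \cdot 15537 = -24274 - 366207090 = -366231364$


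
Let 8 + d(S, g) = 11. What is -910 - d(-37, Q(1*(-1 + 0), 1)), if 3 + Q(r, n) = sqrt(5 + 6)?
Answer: -913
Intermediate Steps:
Q(r, n) = -3 + sqrt(11) (Q(r, n) = -3 + sqrt(5 + 6) = -3 + sqrt(11))
d(S, g) = 3 (d(S, g) = -8 + 11 = 3)
-910 - d(-37, Q(1*(-1 + 0), 1)) = -910 - 1*3 = -910 - 3 = -913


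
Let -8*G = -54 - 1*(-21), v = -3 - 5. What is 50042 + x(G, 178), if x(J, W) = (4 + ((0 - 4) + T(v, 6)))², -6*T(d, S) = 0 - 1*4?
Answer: 450382/9 ≈ 50042.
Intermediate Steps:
v = -8
T(d, S) = ⅔ (T(d, S) = -(0 - 1*4)/6 = -(0 - 4)/6 = -⅙*(-4) = ⅔)
G = 33/8 (G = -(-54 - 1*(-21))/8 = -(-54 + 21)/8 = -⅛*(-33) = 33/8 ≈ 4.1250)
x(J, W) = 4/9 (x(J, W) = (4 + ((0 - 4) + ⅔))² = (4 + (-4 + ⅔))² = (4 - 10/3)² = (⅔)² = 4/9)
50042 + x(G, 178) = 50042 + 4/9 = 450382/9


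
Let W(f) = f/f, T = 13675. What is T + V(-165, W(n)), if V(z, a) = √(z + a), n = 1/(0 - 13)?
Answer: 13675 + 2*I*√41 ≈ 13675.0 + 12.806*I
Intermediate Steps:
n = -1/13 (n = 1/(-13) = -1/13 ≈ -0.076923)
W(f) = 1
V(z, a) = √(a + z)
T + V(-165, W(n)) = 13675 + √(1 - 165) = 13675 + √(-164) = 13675 + 2*I*√41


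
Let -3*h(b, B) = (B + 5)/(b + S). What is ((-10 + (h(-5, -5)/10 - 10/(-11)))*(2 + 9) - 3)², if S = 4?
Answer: 10609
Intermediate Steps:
h(b, B) = -(5 + B)/(3*(4 + b)) (h(b, B) = -(B + 5)/(3*(b + 4)) = -(5 + B)/(3*(4 + b)))
((-10 + (h(-5, -5)/10 - 10/(-11)))*(2 + 9) - 3)² = ((-10 + (((-5 - 1*(-5))/(3*(4 - 5)))/10 - 10/(-11)))*(2 + 9) - 3)² = ((-10 + (((⅓)*(-5 + 5)/(-1))*(⅒) - 10*(-1/11)))*11 - 3)² = ((-10 + (((⅓)*(-1)*0)*(⅒) + 10/11))*11 - 3)² = ((-10 + (0*(⅒) + 10/11))*11 - 3)² = ((-10 + (0 + 10/11))*11 - 3)² = ((-10 + 10/11)*11 - 3)² = (-100/11*11 - 3)² = (-100 - 3)² = (-103)² = 10609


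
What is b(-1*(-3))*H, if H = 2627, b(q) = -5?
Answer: -13135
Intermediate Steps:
b(-1*(-3))*H = -5*2627 = -13135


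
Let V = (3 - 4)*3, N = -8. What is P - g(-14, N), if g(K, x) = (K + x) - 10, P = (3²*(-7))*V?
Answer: 221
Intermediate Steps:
V = -3 (V = -1*3 = -3)
P = 189 (P = (3²*(-7))*(-3) = (9*(-7))*(-3) = -63*(-3) = 189)
g(K, x) = -10 + K + x
P - g(-14, N) = 189 - (-10 - 14 - 8) = 189 - 1*(-32) = 189 + 32 = 221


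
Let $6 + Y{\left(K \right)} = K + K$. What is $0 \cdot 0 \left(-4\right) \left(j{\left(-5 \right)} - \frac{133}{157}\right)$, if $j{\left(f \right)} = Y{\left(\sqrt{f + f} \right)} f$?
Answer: $0$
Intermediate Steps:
$Y{\left(K \right)} = -6 + 2 K$ ($Y{\left(K \right)} = -6 + \left(K + K\right) = -6 + 2 K$)
$j{\left(f \right)} = f \left(-6 + 2 \sqrt{2} \sqrt{f}\right)$ ($j{\left(f \right)} = \left(-6 + 2 \sqrt{f + f}\right) f = \left(-6 + 2 \sqrt{2 f}\right) f = \left(-6 + 2 \sqrt{2} \sqrt{f}\right) f = f \left(-6 + 2 \sqrt{2} \sqrt{f}\right)$)
$0 \cdot 0 \left(-4\right) \left(j{\left(-5 \right)} - \frac{133}{157}\right) = 0 \cdot 0 \left(-4\right) \left(2 \left(-5\right) \left(-3 + \sqrt{2} \sqrt{-5}\right) - \frac{133}{157}\right) = 0 \left(-4\right) \left(2 \left(-5\right) \left(-3 + \sqrt{2} i \sqrt{5}\right) - \frac{133}{157}\right) = 0 \left(2 \left(-5\right) \left(-3 + i \sqrt{10}\right) - \frac{133}{157}\right) = 0 \left(\left(30 - 10 i \sqrt{10}\right) - \frac{133}{157}\right) = 0 \left(\frac{4577}{157} - 10 i \sqrt{10}\right) = 0$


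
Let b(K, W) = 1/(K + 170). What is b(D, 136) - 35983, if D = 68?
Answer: -8563953/238 ≈ -35983.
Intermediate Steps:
b(K, W) = 1/(170 + K)
b(D, 136) - 35983 = 1/(170 + 68) - 35983 = 1/238 - 35983 = -8563953/238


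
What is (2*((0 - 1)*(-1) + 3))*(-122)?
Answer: -976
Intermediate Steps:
(2*((0 - 1)*(-1) + 3))*(-122) = (2*(-1*(-1) + 3))*(-122) = (2*(1 + 3))*(-122) = (2*4)*(-122) = 8*(-122) = -976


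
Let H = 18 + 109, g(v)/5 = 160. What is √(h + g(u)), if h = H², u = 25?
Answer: 9*√209 ≈ 130.11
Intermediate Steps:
g(v) = 800 (g(v) = 5*160 = 800)
H = 127
h = 16129 (h = 127² = 16129)
√(h + g(u)) = √(16129 + 800) = √16929 = 9*√209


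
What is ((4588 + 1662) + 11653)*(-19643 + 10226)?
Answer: -168592551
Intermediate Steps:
((4588 + 1662) + 11653)*(-19643 + 10226) = (6250 + 11653)*(-9417) = 17903*(-9417) = -168592551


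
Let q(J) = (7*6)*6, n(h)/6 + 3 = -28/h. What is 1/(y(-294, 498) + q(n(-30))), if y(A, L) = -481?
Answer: -1/229 ≈ -0.0043668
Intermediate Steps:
n(h) = -18 - 168/h (n(h) = -18 + 6*(-28/h) = -18 - 168/h)
q(J) = 252 (q(J) = 42*6 = 252)
1/(y(-294, 498) + q(n(-30))) = 1/(-481 + 252) = 1/(-229) = -1/229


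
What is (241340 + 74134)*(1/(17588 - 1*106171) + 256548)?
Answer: 7169396342307942/88583 ≈ 8.0934e+10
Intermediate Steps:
(241340 + 74134)*(1/(17588 - 1*106171) + 256548) = 315474*(1/(17588 - 106171) + 256548) = 315474*(1/(-88583) + 256548) = 315474*(-1/88583 + 256548) = 315474*(22725791483/88583) = 7169396342307942/88583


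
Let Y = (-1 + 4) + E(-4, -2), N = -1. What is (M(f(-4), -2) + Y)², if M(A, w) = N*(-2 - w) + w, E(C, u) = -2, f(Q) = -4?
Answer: 1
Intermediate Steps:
M(A, w) = 2 + 2*w (M(A, w) = -(-2 - w) + w = (2 + w) + w = 2 + 2*w)
Y = 1 (Y = (-1 + 4) - 2 = 3 - 2 = 1)
(M(f(-4), -2) + Y)² = ((2 + 2*(-2)) + 1)² = ((2 - 4) + 1)² = (-2 + 1)² = (-1)² = 1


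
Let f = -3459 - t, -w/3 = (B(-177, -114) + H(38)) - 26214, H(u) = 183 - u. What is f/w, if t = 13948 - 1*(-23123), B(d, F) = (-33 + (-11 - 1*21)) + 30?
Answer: -6755/13052 ≈ -0.51754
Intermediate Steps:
B(d, F) = -35 (B(d, F) = (-33 + (-11 - 21)) + 30 = (-33 - 32) + 30 = -65 + 30 = -35)
t = 37071 (t = 13948 + 23123 = 37071)
w = 78312 (w = -3*((-35 + (183 - 1*38)) - 26214) = -3*((-35 + (183 - 38)) - 26214) = -3*((-35 + 145) - 26214) = -3*(110 - 26214) = -3*(-26104) = 78312)
f = -40530 (f = -3459 - 1*37071 = -3459 - 37071 = -40530)
f/w = -40530/78312 = -40530*1/78312 = -6755/13052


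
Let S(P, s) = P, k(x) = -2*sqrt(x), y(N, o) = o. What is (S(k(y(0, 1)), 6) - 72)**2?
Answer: 5476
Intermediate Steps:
(S(k(y(0, 1)), 6) - 72)**2 = (-2*sqrt(1) - 72)**2 = (-2*1 - 72)**2 = (-2 - 72)**2 = (-74)**2 = 5476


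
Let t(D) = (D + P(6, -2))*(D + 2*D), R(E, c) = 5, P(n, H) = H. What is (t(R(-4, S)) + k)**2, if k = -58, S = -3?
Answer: 169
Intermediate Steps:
t(D) = 3*D*(-2 + D) (t(D) = (D - 2)*(D + 2*D) = (-2 + D)*(3*D) = 3*D*(-2 + D))
(t(R(-4, S)) + k)**2 = (3*5*(-2 + 5) - 58)**2 = (3*5*3 - 58)**2 = (45 - 58)**2 = (-13)**2 = 169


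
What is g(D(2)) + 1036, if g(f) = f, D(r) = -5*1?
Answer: 1031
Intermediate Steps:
D(r) = -5
g(D(2)) + 1036 = -5 + 1036 = 1031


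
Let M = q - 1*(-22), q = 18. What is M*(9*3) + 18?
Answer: 1098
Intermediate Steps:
M = 40 (M = 18 - 1*(-22) = 18 + 22 = 40)
M*(9*3) + 18 = 40*(9*3) + 18 = 40*27 + 18 = 1080 + 18 = 1098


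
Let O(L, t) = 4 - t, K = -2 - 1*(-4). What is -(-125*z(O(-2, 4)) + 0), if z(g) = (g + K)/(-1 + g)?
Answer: -250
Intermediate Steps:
K = 2 (K = -2 + 4 = 2)
z(g) = (2 + g)/(-1 + g) (z(g) = (g + 2)/(-1 + g) = (2 + g)/(-1 + g))
-(-125*z(O(-2, 4)) + 0) = -(-125*(2 + (4 - 1*4))/(-1 + (4 - 1*4)) + 0) = -(-125*(2 + (4 - 4))/(-1 + (4 - 4)) + 0) = -(-125*(2 + 0)/(-1 + 0) + 0) = -(-125*2/(-1) + 0) = -(-(-125)*2 + 0) = -(-125*(-2) + 0) = -(250 + 0) = -1*250 = -250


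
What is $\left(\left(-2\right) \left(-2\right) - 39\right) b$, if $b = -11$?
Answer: $385$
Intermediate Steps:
$\left(\left(-2\right) \left(-2\right) - 39\right) b = \left(\left(-2\right) \left(-2\right) - 39\right) \left(-11\right) = \left(4 - 39\right) \left(-11\right) = \left(-35\right) \left(-11\right) = 385$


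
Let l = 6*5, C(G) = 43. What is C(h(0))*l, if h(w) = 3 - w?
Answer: 1290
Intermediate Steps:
l = 30
C(h(0))*l = 43*30 = 1290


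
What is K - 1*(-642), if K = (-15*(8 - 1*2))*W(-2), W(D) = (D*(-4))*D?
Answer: 2082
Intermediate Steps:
W(D) = -4*D² (W(D) = (-4*D)*D = -4*D²)
K = 1440 (K = (-15*(8 - 1*2))*(-4*(-2)²) = (-15*(8 - 2))*(-4*4) = -15*6*(-16) = -90*(-16) = 1440)
K - 1*(-642) = 1440 - 1*(-642) = 1440 + 642 = 2082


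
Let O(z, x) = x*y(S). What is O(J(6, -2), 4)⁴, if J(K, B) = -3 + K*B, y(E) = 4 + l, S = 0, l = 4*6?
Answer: 157351936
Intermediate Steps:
l = 24
y(E) = 28 (y(E) = 4 + 24 = 28)
J(K, B) = -3 + B*K
O(z, x) = 28*x (O(z, x) = x*28 = 28*x)
O(J(6, -2), 4)⁴ = (28*4)⁴ = 112⁴ = 157351936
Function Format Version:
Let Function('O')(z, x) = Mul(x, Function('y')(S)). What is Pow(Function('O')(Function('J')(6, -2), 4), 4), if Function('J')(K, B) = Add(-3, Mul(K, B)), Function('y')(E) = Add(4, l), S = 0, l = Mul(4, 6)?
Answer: 157351936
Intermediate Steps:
l = 24
Function('y')(E) = 28 (Function('y')(E) = Add(4, 24) = 28)
Function('J')(K, B) = Add(-3, Mul(B, K))
Function('O')(z, x) = Mul(28, x) (Function('O')(z, x) = Mul(x, 28) = Mul(28, x))
Pow(Function('O')(Function('J')(6, -2), 4), 4) = Pow(Mul(28, 4), 4) = Pow(112, 4) = 157351936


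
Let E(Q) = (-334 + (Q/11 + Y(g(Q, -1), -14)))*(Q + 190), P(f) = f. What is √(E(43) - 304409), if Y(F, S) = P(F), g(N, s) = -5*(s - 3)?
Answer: I*√45575882/11 ≈ 613.73*I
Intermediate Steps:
g(N, s) = 15 - 5*s (g(N, s) = -5*(-3 + s) = 15 - 5*s)
Y(F, S) = F
E(Q) = (-314 + Q/11)*(190 + Q) (E(Q) = (-334 + (Q/11 + (15 - 5*(-1))))*(Q + 190) = (-334 + (Q/11 + (15 + 5)))*(190 + Q) = (-334 + (Q/11 + 20))*(190 + Q) = (-334 + (20 + Q/11))*(190 + Q) = (-314 + Q/11)*(190 + Q))
√(E(43) - 304409) = √((-59660 - 3264/11*43 + (1/11)*43²) - 304409) = √((-59660 - 140352/11 + (1/11)*1849) - 304409) = √((-59660 - 140352/11 + 1849/11) - 304409) = √(-794763/11 - 304409) = √(-4143262/11) = I*√45575882/11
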